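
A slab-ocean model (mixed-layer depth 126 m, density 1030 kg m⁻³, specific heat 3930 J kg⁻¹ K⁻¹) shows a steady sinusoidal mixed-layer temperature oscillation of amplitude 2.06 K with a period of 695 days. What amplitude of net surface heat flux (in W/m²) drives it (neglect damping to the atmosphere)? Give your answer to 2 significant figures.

110

Areal heat capacity C = ρ c_p D = 1030 × 3930 × 126 = 5.10×10^8 J/(m^2 K).
ω = 2π / 6.00×10^7 s = 1.05×10^-7 s⁻¹.
Cω = 5.10×10^8 × 1.05×10^-7 = 53.4 W/(m²·K).
F₀ = A × Cω = 2.06 × 53.4 = 110 W/m².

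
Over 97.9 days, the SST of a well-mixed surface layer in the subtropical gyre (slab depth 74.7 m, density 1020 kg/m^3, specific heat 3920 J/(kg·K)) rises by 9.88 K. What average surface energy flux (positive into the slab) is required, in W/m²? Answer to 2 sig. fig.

350

Areal heat capacity C = ρ c_p D = 1020 × 3920 × 74.7 = 2.99×10^8 J/(m²·K).
Required heat per unit area: Q = C ΔT = 2.99×10^8 × 9.88 = 2.95×10^9 J/m².
Flux F = Q / Δt = 2.95×10^9 / 8.46×10^6 s = 349 W/m².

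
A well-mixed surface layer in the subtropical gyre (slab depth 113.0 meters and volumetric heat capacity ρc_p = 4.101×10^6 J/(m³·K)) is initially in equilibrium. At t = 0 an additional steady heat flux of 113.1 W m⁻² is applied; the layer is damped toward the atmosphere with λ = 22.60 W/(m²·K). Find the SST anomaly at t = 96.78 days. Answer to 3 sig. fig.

Areal heat capacity C = ρc_p × D = 4.101×10^6 × 113.0 = 4.63×10^8 J/(m^2 K).
τ = C / λ = 4.63×10^8 / 22.60 = 2.05×10^7 s.
Equilibrium anomaly ΔT_eq = F / λ = 113.1 / 22.60 = 5.00 K.
t = 96.78 days = 8.36×10^6 s, so t/τ = 0.408.
ΔT(t) = ΔT_eq (1 − e^(−t/τ)) = 5.00 × (1 − e^−0.408) = 1.68 K.

1.68 K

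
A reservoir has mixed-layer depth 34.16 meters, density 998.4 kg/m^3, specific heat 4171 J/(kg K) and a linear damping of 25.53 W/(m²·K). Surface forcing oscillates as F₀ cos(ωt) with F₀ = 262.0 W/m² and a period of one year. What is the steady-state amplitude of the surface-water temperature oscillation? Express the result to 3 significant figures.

6.87 K

Areal heat capacity C = ρ c_p D = 998.4 × 4171 × 34.16 = 1.42×10^8 J/(m²·K).
Angular frequency ω = 2π / T = 2π / 3.15×10^7 s = 1.99×10^-7 s⁻¹.
√((Cω)² + λ²) = √((28.3)² + 25.53²) = 38.1 W/(m²·K).
Amplitude A = F₀ / √((Cω)²+λ²) = 262.0 / 38.1 = 6.87 K.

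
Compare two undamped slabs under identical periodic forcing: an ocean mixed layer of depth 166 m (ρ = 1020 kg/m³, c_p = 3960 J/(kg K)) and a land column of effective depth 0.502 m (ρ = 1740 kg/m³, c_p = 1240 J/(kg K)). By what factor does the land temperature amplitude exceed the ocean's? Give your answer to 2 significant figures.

620

C_ocean = 1020 × 3960 × 166 = 6.71×10^8 J/(m²·K).
C_land = 1740 × 1240 × 0.502 = 1.08×10^6 J/(m²·K).
Undamped amplitude ∝ 1/C, so A_land/A_ocean = C_ocean/C_land = 619.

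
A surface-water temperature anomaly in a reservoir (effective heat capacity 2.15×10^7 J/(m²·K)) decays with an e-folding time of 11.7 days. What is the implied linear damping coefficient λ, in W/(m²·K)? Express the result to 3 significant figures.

21.3

Areal heat capacity C = 2.15×10^7 J/(m²·K) (given).
τ = 11.7 days = 1.01×10^6 s.
λ = C / τ = 2.15×10^7 / 1.01×10^6 = 21.3 W/(m²·K).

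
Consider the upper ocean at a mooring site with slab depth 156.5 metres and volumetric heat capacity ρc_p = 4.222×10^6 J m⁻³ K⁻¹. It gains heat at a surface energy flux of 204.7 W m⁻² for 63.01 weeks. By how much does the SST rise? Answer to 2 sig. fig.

12 K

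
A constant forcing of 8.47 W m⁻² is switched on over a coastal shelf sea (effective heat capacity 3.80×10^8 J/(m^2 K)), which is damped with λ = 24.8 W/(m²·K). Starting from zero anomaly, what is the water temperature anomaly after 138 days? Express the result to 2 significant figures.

Areal heat capacity C = 3.80×10^8 J/(m^2 K) (given).
τ = C / λ = 3.80×10^8 / 24.8 = 1.53×10^7 s.
Equilibrium anomaly ΔT_eq = F / λ = 8.47 / 24.8 = 0.342 K.
t = 138 days = 1.19×10^7 s, so t/τ = 0.778.
ΔT(t) = ΔT_eq (1 − e^(−t/τ)) = 0.342 × (1 − e^−0.778) = 0.185 K.

0.18 K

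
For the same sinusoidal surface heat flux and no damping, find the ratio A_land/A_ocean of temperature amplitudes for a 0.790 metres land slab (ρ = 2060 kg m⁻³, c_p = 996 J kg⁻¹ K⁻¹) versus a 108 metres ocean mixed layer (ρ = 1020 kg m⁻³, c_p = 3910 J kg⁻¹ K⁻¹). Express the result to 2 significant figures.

270

C_ocean = 1020 × 3910 × 108 = 4.31×10^8 J/(m²·K).
C_land = 2060 × 996 × 0.790 = 1.62×10^6 J/(m²·K).
Undamped amplitude ∝ 1/C, so A_land/A_ocean = C_ocean/C_land = 266.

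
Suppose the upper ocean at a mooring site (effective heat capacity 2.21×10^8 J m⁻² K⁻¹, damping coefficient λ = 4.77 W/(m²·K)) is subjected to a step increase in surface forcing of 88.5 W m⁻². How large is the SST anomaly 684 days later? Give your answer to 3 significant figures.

13.4 K

Areal heat capacity C = 2.21×10^8 J m⁻² K⁻¹ (given).
τ = C / λ = 2.21×10^8 / 4.77 = 4.63×10^7 s.
Equilibrium anomaly ΔT_eq = F / λ = 88.5 / 4.77 = 18.6 K.
t = 684 days = 5.91×10^7 s, so t/τ = 1.28.
ΔT(t) = ΔT_eq (1 − e^(−t/τ)) = 18.6 × (1 − e^−1.28) = 13.4 K.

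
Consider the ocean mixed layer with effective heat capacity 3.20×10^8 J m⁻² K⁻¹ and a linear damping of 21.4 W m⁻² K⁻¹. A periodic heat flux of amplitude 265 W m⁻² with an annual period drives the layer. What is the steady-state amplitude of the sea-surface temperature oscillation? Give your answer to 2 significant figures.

3.9 K

Areal heat capacity C = 3.20×10^8 J m⁻² K⁻¹ (given).
Angular frequency ω = 2π / T = 2π / 3.15×10^7 s = 1.99×10^-7 s⁻¹.
√((Cω)² + λ²) = √((63.8)² + 21.4²) = 67.3 W/(m²·K).
Amplitude A = F₀ / √((Cω)²+λ²) = 265 / 67.3 = 3.94 K.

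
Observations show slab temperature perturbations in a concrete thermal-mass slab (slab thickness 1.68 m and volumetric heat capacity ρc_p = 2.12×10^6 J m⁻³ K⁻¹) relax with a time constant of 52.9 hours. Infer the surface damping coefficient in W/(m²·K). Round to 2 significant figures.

Areal heat capacity C = ρc_p × D = 2.12×10^6 × 1.68 = 3.56×10^6 J/(m²·K).
τ = 52.9 hours = 1.90×10^5 s.
λ = C / τ = 3.56×10^6 / 1.90×10^5 = 18.7 W/(m²·K).

19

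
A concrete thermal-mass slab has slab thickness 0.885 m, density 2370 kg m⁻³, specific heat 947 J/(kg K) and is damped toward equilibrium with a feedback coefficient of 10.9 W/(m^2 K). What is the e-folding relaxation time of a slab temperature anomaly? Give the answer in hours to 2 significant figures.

Areal heat capacity C = ρ c_p D = 2370 × 947 × 0.885 = 1.99×10^6 J m⁻² K⁻¹.
Relaxation time τ = C / λ = 1.99×10^6 / 10.9 = 1.82×10^5 s.
In hours: 1.82×10^5 s / (3600 s/hour) = 50.6 hours.

51 hours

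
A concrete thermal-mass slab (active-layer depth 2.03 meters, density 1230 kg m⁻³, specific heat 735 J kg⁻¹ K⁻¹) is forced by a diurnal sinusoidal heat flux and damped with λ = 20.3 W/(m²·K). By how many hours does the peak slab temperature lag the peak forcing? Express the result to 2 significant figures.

Areal heat capacity C = ρ c_p D = 1230 × 735 × 2.03 = 1.84×10^6 J/(m^2 K).
ω = 2π / 86400 s = 7.27×10^-5 s⁻¹.
Phase lag φ = arctan(Cω/λ) = arctan(133/20.3) = 1.42 rad.
Time lag = φ / ω = 1.42 / 7.27×10^-5 = 19500 s = 5.42 hours.

5.4 hours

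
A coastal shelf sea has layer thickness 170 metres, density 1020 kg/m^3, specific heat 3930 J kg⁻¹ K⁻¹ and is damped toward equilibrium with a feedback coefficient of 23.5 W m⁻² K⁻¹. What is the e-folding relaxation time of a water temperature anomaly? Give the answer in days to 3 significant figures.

Areal heat capacity C = ρ c_p D = 1020 × 3930 × 170 = 6.81×10^8 J/(m^2 K).
Relaxation time τ = C / λ = 6.81×10^8 / 23.5 = 2.90×10^7 s.
In days: 2.90×10^7 s / (86400 s/day) = 336 days.

336 days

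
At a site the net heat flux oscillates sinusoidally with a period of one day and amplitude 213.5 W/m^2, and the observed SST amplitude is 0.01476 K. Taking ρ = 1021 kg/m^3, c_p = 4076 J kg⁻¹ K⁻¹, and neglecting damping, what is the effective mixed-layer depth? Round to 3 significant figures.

47.8 m

ω = 2π / 86400 s = 7.27×10^-5 s⁻¹.
Required C = F₀ / (A ω) = 213.5 / (0.01476 × 7.27×10^-5) = 1.99×10^8 J/(m²·K).
D = C / (ρ c_p) = 1.99×10^8 / (1021 × 4076) = 47.8 m.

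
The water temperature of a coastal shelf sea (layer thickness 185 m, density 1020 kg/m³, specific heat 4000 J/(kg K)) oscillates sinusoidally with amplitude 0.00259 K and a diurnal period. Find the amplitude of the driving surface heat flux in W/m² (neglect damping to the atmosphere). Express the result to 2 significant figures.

Areal heat capacity C = ρ c_p D = 1020 × 4000 × 185 = 7.55×10^8 J/(m^2 K).
ω = 2π / 86400 s = 7.27×10^-5 s⁻¹.
Cω = 7.55×10^8 × 7.27×10^-5 = 54900 W/(m²·K).
F₀ = A × Cω = 0.00259 × 54900 = 142 W/m².

140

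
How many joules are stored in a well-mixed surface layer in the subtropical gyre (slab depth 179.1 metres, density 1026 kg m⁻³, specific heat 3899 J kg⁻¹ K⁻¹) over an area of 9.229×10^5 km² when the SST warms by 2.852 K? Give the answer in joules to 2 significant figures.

Areal heat capacity C = ρ c_p D = 1026 × 3899 × 179.1 = 7.16×10^8 J/(m²·K).
Heat per unit area: q = C ΔT = 7.16×10^8 × 2.852 = 2.04×10^9 J/m².
Total heat: Q = q × A = 2.04×10^9 × (9.229×10^5 × 10⁶ m²) = 1.89×10^21 J.

1.9×10^21 J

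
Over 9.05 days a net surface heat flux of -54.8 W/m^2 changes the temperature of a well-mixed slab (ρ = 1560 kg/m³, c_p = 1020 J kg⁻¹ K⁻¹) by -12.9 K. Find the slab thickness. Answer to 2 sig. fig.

2.1 m

Heat input Q = F Δt = -54.8 × 7.82×10^5 s = -4.28×10^7 J/m².
Required areal heat capacity C = Q / ΔT = 3.32×10^6 J/(m²·K).
Depth D = C / (ρ c_p) = 3.32×10^6 / (1560 × 1020) = 2.09 m.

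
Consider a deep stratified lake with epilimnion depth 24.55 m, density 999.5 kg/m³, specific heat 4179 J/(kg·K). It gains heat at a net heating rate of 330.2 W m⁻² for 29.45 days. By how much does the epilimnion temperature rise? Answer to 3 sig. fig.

Areal heat capacity C = ρ c_p D = 999.5 × 4179 × 24.55 = 1.03×10^8 J m⁻² K⁻¹.
Net heat input Q = F Δt = 330.2 × (29.45 days × 86400 s/day) = 8.40×10^8 J/m².
ΔT = Q / C = 8.40×10^8 / 1.03×10^8 = 8.19 K.

8.19 K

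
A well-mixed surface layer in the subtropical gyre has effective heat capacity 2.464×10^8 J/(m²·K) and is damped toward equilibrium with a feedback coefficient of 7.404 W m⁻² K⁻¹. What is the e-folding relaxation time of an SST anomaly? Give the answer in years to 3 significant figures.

Areal heat capacity C = 2.464×10^8 J/(m²·K) (given).
Relaxation time τ = C / λ = 2.46×10^8 / 7.404 = 3.33×10^7 s.
In years: 3.33×10^7 s / (3.156×10^7 s/year) = 1.05 years.

1.05 years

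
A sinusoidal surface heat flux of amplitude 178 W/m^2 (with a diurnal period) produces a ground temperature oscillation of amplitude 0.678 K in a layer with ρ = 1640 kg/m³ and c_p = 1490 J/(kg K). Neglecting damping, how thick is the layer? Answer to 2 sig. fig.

1.5 m

ω = 2π / 86400 s = 7.27×10^-5 s⁻¹.
Required C = F₀ / (A ω) = 178 / (0.678 × 7.27×10^-5) = 3.61×10^6 J/(m²·K).
D = C / (ρ c_p) = 3.61×10^6 / (1640 × 1490) = 1.48 m.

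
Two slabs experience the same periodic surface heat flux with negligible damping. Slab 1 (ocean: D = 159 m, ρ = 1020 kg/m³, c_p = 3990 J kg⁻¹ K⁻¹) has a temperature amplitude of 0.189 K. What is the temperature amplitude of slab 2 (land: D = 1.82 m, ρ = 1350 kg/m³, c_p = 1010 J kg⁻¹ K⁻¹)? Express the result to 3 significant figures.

C_ocean = 6.47×10^8 J/(m²·K); C_land = 2.48×10^6 J/(m²·K).
A ∝ 1/C ⇒ A_land = A_ocean × C_ocean/C_land = 0.189 × 261 = 49.3 K.

49.3 K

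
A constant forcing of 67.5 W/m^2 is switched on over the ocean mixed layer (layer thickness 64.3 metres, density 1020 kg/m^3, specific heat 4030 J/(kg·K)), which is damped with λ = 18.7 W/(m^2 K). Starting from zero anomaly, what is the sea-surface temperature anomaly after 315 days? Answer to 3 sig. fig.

3.08 K

Areal heat capacity C = ρ c_p D = 1020 × 4030 × 64.3 = 2.64×10^8 J/(m²·K).
τ = C / λ = 2.64×10^8 / 18.7 = 1.41×10^7 s.
Equilibrium anomaly ΔT_eq = F / λ = 67.5 / 18.7 = 3.61 K.
t = 315 days = 2.72×10^7 s, so t/τ = 1.93.
ΔT(t) = ΔT_eq (1 − e^(−t/τ)) = 3.61 × (1 − e^−1.93) = 3.08 K.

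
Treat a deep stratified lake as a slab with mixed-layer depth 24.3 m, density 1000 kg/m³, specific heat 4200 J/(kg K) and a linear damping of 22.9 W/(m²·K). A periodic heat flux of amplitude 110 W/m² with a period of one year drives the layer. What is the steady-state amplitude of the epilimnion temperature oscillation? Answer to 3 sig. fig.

Areal heat capacity C = ρ c_p D = 1000 × 4200 × 24.3 = 1.02×10^8 J m⁻² K⁻¹.
Angular frequency ω = 2π / T = 2π / 3.15×10^7 s = 1.99×10^-7 s⁻¹.
√((Cω)² + λ²) = √((20.3)² + 22.9²) = 30.6 W/(m²·K).
Amplitude A = F₀ / √((Cω)²+λ²) = 110 / 30.6 = 3.59 K.

3.59 K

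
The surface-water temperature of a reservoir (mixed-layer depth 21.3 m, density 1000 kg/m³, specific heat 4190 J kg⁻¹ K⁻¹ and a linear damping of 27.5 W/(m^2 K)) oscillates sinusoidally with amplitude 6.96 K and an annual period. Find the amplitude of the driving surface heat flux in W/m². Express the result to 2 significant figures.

230

Areal heat capacity C = ρ c_p D = 1000 × 4190 × 21.3 = 8.92×10^7 J/(m^2 K).
ω = 2π / 3.15×10^7 s = 1.99×10^-7 s⁻¹.
√((Cω)² + λ²) = √((17.8)² + 27.5²) = 32.7 W/(m²·K).
F₀ = A × √((Cω)²+λ²) = 6.96 × 32.7 = 228 W/m².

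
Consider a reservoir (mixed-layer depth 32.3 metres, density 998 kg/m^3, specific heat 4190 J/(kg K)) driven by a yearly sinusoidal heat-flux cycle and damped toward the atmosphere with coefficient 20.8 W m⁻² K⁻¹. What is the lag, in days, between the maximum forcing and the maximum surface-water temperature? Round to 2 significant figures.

Areal heat capacity C = ρ c_p D = 998 × 4190 × 32.3 = 1.35×10^8 J/(m^2 K).
ω = 2π / 3.15×10^7 s = 1.99×10^-7 s⁻¹.
Phase lag φ = arctan(Cω/λ) = arctan(26.9/20.8) = 0.913 rad.
Time lag = φ / ω = 0.913 / 1.99×10^-7 = 4.58×10^6 s = 53.0 days.

53 days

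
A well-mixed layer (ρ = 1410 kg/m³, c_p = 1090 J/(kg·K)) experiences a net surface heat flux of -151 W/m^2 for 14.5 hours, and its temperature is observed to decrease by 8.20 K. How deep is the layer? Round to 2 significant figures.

0.63 m

Heat input Q = F Δt = -151 × 52200 s = -7.88×10^6 J/m².
Required areal heat capacity C = Q / ΔT = 9.61×10^5 J/(m²·K).
Depth D = C / (ρ c_p) = 9.61×10^5 / (1410 × 1090) = 0.625 m.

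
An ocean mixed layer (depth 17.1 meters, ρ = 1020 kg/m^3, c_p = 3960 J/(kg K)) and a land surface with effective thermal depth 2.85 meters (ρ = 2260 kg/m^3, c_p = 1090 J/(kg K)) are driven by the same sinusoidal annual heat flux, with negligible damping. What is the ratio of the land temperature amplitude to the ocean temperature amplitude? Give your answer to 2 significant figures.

9.8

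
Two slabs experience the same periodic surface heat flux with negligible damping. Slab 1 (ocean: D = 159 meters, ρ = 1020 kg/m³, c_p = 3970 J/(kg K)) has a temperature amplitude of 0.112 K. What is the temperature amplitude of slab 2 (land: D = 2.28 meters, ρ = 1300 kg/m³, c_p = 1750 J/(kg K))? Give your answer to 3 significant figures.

13.9 K

C_ocean = 6.44×10^8 J/(m²·K); C_land = 5.19×10^6 J/(m²·K).
A ∝ 1/C ⇒ A_land = A_ocean × C_ocean/C_land = 0.112 × 124 = 13.9 K.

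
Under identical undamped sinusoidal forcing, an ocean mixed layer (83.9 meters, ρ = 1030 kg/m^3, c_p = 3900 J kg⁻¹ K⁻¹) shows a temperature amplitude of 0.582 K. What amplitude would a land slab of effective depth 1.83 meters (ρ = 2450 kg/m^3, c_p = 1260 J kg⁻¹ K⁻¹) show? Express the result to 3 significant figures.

C_ocean = 3.37×10^8 J/(m²·K); C_land = 5.65×10^6 J/(m²·K).
A ∝ 1/C ⇒ A_land = A_ocean × C_ocean/C_land = 0.582 × 59.7 = 34.7 K.

34.7 K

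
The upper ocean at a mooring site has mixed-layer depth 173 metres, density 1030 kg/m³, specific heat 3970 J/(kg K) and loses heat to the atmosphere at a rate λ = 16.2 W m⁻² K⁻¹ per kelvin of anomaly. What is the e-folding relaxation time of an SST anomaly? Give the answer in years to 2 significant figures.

Areal heat capacity C = ρ c_p D = 1030 × 3970 × 173 = 7.07×10^8 J/(m²·K).
Relaxation time τ = C / λ = 7.07×10^8 / 16.2 = 4.37×10^7 s.
In years: 4.37×10^7 s / (3.156×10^7 s/year) = 1.38 years.

1.4 years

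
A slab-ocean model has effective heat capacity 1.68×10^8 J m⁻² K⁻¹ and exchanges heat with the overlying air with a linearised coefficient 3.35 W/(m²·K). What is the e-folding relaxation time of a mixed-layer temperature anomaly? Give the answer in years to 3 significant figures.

Areal heat capacity C = 1.68×10^8 J m⁻² K⁻¹ (given).
Relaxation time τ = C / λ = 1.68×10^8 / 3.35 = 5.01×10^7 s.
In years: 5.01×10^7 s / (3.156×10^7 s/year) = 1.59 years.

1.59 years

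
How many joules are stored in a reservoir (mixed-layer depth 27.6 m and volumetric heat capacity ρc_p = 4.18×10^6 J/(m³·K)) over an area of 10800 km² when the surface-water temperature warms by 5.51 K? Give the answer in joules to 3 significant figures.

Areal heat capacity C = ρc_p × D = 4.18×10^6 × 27.6 = 1.15×10^8 J m⁻² K⁻¹.
Heat per unit area: q = C ΔT = 1.15×10^8 × 5.51 = 6.36×10^8 J/m².
Total heat: Q = q × A = 6.36×10^8 × (10800 × 10⁶ m²) = 6.87×10^18 J.

6.87×10^18 J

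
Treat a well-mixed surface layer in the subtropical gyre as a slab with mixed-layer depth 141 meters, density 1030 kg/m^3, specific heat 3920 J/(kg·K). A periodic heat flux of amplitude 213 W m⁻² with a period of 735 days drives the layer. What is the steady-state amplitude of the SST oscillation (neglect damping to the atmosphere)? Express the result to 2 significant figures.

Areal heat capacity C = ρ c_p D = 1030 × 3920 × 141 = 5.69×10^8 J/(m^2 K).
Angular frequency ω = 2π / T = 2π / 6.35×10^7 s = 9.89×10^-8 s⁻¹.
Cω = 5.69×10^8 × 9.89×10^-8 = 56.3 W/(m²·K).
Amplitude A = F₀ / (Cω) = 213 / 56.3 = 3.78 K.

3.8 K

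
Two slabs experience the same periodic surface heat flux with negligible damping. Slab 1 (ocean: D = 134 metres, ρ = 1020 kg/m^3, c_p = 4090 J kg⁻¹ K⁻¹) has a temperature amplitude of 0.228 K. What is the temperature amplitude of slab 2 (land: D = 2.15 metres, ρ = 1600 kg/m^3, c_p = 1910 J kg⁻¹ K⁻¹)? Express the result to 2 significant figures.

C_ocean = 5.59×10^8 J/(m²·K); C_land = 6.57×10^6 J/(m²·K).
A ∝ 1/C ⇒ A_land = A_ocean × C_ocean/C_land = 0.228 × 85.1 = 19.4 K.

19 K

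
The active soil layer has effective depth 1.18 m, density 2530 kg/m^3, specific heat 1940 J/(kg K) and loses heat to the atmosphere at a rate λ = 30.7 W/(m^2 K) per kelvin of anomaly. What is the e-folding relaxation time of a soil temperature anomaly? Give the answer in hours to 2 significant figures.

52 hours

Areal heat capacity C = ρ c_p D = 2530 × 1940 × 1.18 = 5.79×10^6 J m⁻² K⁻¹.
Relaxation time τ = C / λ = 5.79×10^6 / 30.7 = 1.89×10^5 s.
In hours: 1.89×10^5 s / (3600 s/hour) = 52.4 hours.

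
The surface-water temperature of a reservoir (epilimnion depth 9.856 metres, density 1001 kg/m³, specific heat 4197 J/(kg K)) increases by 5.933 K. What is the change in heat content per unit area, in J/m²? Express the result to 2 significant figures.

2.5×10^8

Areal heat capacity C = ρ c_p D = 1001 × 4197 × 9.856 = 4.14×10^7 J/(m²·K).
ΔQ = C ΔT = 4.14×10^7 × 5.933 = 2.46×10^8 J/m².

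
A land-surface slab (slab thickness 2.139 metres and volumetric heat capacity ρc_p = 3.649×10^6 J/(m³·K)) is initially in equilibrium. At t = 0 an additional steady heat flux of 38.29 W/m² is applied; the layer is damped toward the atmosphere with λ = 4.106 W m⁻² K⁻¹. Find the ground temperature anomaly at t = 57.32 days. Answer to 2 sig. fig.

8.6 K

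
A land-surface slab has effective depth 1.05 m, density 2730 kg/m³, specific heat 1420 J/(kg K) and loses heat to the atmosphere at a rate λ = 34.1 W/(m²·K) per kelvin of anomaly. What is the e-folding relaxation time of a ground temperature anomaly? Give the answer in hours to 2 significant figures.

Areal heat capacity C = ρ c_p D = 2730 × 1420 × 1.05 = 4.07×10^6 J/(m²·K).
Relaxation time τ = C / λ = 4.07×10^6 / 34.1 = 1.19×10^5 s.
In hours: 1.19×10^5 s / (3600 s/hour) = 33.2 hours.

33 hours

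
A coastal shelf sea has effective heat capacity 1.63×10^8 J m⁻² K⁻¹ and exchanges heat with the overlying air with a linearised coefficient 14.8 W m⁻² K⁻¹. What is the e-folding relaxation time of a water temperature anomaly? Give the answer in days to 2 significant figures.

130 days

Areal heat capacity C = 1.63×10^8 J m⁻² K⁻¹ (given).
Relaxation time τ = C / λ = 1.63×10^8 / 14.8 = 1.10×10^7 s.
In days: 1.10×10^7 s / (86400 s/day) = 127 days.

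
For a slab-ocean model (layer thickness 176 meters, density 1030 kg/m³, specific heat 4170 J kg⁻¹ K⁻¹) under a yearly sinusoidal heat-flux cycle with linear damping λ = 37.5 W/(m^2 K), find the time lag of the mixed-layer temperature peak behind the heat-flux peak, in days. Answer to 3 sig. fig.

Areal heat capacity C = ρ c_p D = 1030 × 4170 × 176 = 7.56×10^8 J m⁻² K⁻¹.
ω = 2π / 3.15×10^7 s = 1.99×10^-7 s⁻¹.
Phase lag φ = arctan(Cω/λ) = arctan(151/37.5) = 1.33 rad.
Time lag = φ / ω = 1.33 / 1.99×10^-7 = 6.66×10^6 s = 77.1 days.

77.1 days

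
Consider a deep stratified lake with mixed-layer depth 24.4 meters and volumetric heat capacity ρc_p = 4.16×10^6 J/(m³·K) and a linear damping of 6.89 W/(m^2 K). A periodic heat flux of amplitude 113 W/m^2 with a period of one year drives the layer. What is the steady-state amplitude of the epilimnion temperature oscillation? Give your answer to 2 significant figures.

Areal heat capacity C = ρc_p × D = 4.16×10^6 × 24.4 = 1.02×10^8 J m⁻² K⁻¹.
Angular frequency ω = 2π / T = 2π / 3.15×10^7 s = 1.99×10^-7 s⁻¹.
√((Cω)² + λ²) = √((20.2)² + 6.89²) = 21.4 W/(m²·K).
Amplitude A = F₀ / √((Cω)²+λ²) = 113 / 21.4 = 5.29 K.

5.3 K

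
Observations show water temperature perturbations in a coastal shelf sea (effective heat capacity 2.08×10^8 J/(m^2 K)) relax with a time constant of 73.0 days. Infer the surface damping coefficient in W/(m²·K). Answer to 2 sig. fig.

33

Areal heat capacity C = 2.08×10^8 J/(m^2 K) (given).
τ = 73.0 days = 6.31×10^6 s.
λ = C / τ = 2.08×10^8 / 6.31×10^6 = 33.0 W/(m²·K).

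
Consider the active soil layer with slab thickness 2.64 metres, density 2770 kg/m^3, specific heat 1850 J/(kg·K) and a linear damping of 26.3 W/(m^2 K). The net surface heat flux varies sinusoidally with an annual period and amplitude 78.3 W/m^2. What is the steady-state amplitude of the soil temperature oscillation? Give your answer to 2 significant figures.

3.0 K

Areal heat capacity C = ρ c_p D = 2770 × 1850 × 2.64 = 1.35×10^7 J/(m²·K).
Angular frequency ω = 2π / T = 2π / 3.15×10^7 s = 1.99×10^-7 s⁻¹.
√((Cω)² + λ²) = √((2.70)² + 26.3²) = 26.4 W/(m²·K).
Amplitude A = F₀ / √((Cω)²+λ²) = 78.3 / 26.4 = 2.96 K.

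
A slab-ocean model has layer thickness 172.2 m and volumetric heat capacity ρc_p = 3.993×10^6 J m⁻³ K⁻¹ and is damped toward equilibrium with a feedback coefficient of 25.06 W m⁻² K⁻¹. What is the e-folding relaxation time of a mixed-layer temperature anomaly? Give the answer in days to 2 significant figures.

320 days

Areal heat capacity C = ρc_p × D = 3.993×10^6 × 172.2 = 6.88×10^8 J m⁻² K⁻¹.
Relaxation time τ = C / λ = 6.88×10^8 / 25.06 = 2.74×10^7 s.
In days: 2.74×10^7 s / (86400 s/day) = 318 days.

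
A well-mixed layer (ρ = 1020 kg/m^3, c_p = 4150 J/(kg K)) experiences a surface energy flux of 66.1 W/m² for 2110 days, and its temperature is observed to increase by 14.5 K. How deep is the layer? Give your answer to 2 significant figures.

Heat input Q = F Δt = 66.1 × 1.82×10^8 s = 1.21×10^10 J/m².
Required areal heat capacity C = Q / ΔT = 8.31×10^8 J/(m²·K).
Depth D = C / (ρ c_p) = 8.31×10^8 / (1020 × 4150) = 196 m.

200 m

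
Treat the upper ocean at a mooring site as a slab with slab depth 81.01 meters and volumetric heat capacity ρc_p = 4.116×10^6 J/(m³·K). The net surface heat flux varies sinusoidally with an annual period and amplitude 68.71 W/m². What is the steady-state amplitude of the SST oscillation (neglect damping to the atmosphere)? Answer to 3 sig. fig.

1.03 K

Areal heat capacity C = ρc_p × D = 4.116×10^6 × 81.01 = 3.33×10^8 J m⁻² K⁻¹.
Angular frequency ω = 2π / T = 2π / 3.15×10^7 s = 1.99×10^-7 s⁻¹.
Cω = 3.33×10^8 × 1.99×10^-7 = 66.4 W/(m²·K).
Amplitude A = F₀ / (Cω) = 68.71 / 66.4 = 1.03 K.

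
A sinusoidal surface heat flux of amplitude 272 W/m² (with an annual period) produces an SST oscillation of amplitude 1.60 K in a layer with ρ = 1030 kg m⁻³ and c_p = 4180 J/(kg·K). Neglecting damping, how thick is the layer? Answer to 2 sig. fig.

ω = 2π / 3.15×10^7 s = 1.99×10^-7 s⁻¹.
Required C = F₀ / (A ω) = 272 / (1.60 × 1.99×10^-7) = 8.53×10^8 J/(m²·K).
D = C / (ρ c_p) = 8.53×10^8 / (1030 × 4180) = 198 m.

200 m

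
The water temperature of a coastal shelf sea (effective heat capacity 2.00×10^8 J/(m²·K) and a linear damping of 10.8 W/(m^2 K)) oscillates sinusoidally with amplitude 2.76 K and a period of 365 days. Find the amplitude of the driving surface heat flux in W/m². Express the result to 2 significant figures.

110

Areal heat capacity C = 2.00×10^8 J/(m²·K) (given).
ω = 2π / 3.15×10^7 s = 1.99×10^-7 s⁻¹.
√((Cω)² + λ²) = √((39.8)² + 10.8²) = 41.3 W/(m²·K).
F₀ = A × √((Cω)²+λ²) = 2.76 × 41.3 = 114 W/m².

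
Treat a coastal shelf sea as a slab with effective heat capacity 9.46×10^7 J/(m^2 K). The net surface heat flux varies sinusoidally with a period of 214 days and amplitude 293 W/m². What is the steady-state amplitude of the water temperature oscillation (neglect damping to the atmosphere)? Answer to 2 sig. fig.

Areal heat capacity C = 9.46×10^7 J/(m^2 K) (given).
Angular frequency ω = 2π / T = 2π / 1.85×10^7 s = 3.40×10^-7 s⁻¹.
Cω = 9.46×10^7 × 3.40×10^-7 = 32.1 W/(m²·K).
Amplitude A = F₀ / (Cω) = 293 / 32.1 = 9.11 K.

9.1 K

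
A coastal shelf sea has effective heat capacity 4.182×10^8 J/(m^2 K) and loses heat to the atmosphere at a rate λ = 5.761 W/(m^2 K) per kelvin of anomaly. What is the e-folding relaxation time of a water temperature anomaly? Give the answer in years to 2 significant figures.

2.3 years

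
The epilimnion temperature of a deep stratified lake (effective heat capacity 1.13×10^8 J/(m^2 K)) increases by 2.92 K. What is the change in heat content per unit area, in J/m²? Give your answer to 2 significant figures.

3.3×10^8

Areal heat capacity C = 1.13×10^8 J/(m^2 K) (given).
ΔQ = C ΔT = 1.13×10^8 × 2.92 = 3.30×10^8 J/m².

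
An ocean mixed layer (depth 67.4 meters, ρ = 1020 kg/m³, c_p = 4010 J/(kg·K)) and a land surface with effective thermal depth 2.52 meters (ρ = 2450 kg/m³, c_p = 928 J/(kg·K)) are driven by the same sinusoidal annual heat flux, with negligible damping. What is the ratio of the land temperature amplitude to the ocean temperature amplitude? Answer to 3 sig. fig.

C_ocean = 1020 × 4010 × 67.4 = 2.76×10^8 J/(m²·K).
C_land = 2450 × 928 × 2.52 = 5.73×10^6 J/(m²·K).
Undamped amplitude ∝ 1/C, so A_land/A_ocean = C_ocean/C_land = 48.1.

48.1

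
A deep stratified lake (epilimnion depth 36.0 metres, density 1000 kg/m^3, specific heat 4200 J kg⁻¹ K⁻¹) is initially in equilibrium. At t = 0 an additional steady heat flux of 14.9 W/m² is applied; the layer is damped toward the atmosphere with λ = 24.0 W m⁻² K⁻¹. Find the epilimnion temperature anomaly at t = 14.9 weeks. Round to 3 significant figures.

0.472 K

Areal heat capacity C = ρ c_p D = 1000 × 4200 × 36.0 = 1.51×10^8 J m⁻² K⁻¹.
τ = C / λ = 1.51×10^8 / 24.0 = 6.30×10^6 s.
Equilibrium anomaly ΔT_eq = F / λ = 14.9 / 24.0 = 0.621 K.
t = 14.9 weeks = 9.01×10^6 s, so t/τ = 1.43.
ΔT(t) = ΔT_eq (1 − e^(−t/τ)) = 0.621 × (1 − e^−1.43) = 0.472 K.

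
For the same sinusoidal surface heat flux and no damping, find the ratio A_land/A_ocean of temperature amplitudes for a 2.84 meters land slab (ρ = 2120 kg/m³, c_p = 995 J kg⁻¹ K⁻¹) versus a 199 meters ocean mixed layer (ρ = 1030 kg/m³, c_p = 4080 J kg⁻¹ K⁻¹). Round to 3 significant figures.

C_ocean = 1030 × 4080 × 199 = 8.36×10^8 J/(m²·K).
C_land = 2120 × 995 × 2.84 = 5.99×10^6 J/(m²·K).
Undamped amplitude ∝ 1/C, so A_land/A_ocean = C_ocean/C_land = 140.

140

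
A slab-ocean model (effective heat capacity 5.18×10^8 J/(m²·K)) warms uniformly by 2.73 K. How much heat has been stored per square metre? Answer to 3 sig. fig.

Areal heat capacity C = 5.18×10^8 J/(m²·K) (given).
ΔQ = C ΔT = 5.18×10^8 × 2.73 = 1.41×10^9 J/m².

1.41×10^9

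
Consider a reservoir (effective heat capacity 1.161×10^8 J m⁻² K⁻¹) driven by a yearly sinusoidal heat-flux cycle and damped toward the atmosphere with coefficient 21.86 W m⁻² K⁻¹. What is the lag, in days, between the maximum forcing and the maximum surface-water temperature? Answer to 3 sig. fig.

47.3 days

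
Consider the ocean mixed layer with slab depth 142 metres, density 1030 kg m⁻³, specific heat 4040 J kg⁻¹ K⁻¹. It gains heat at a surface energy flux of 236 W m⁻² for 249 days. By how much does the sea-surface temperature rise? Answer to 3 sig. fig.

8.59 K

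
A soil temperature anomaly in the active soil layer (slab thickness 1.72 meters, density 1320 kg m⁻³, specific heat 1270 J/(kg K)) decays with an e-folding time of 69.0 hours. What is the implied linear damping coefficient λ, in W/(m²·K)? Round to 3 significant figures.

Areal heat capacity C = ρ c_p D = 1320 × 1270 × 1.72 = 2.88×10^6 J/(m²·K).
τ = 69.0 hours = 2.48×10^5 s.
λ = C / τ = 2.88×10^6 / 2.48×10^5 = 11.6 W/(m²·K).

11.6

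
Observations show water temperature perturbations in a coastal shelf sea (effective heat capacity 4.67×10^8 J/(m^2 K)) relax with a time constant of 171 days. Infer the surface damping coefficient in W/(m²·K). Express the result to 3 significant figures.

Areal heat capacity C = 4.67×10^8 J/(m^2 K) (given).
τ = 171 days = 1.48×10^7 s.
λ = C / τ = 4.67×10^8 / 1.48×10^7 = 31.6 W/(m²·K).

31.6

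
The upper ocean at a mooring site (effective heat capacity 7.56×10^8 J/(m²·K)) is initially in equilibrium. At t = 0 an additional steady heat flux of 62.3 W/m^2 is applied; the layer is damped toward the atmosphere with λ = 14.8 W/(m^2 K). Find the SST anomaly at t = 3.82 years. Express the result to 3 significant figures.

Areal heat capacity C = 7.56×10^8 J/(m²·K) (given).
τ = C / λ = 7.56×10^8 / 14.8 = 5.11×10^7 s.
Equilibrium anomaly ΔT_eq = F / λ = 62.3 / 14.8 = 4.21 K.
t = 3.82 years = 1.21×10^8 s, so t/τ = 2.36.
ΔT(t) = ΔT_eq (1 − e^(−t/τ)) = 4.21 × (1 − e^−2.36) = 3.81 K.

3.81 K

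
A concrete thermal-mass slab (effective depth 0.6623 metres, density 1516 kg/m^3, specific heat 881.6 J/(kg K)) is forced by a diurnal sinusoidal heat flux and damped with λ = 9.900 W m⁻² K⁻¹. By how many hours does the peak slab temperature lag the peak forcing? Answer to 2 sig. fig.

5.4 hours

Areal heat capacity C = ρ c_p D = 1516 × 881.6 × 0.6623 = 8.85×10^5 J/(m^2 K).
ω = 2π / 86400 s = 7.27×10^-5 s⁻¹.
Phase lag φ = arctan(Cω/λ) = arctan(64.4/9.900) = 1.42 rad.
Time lag = φ / ω = 1.42 / 7.27×10^-5 = 19500 s = 5.42 hours.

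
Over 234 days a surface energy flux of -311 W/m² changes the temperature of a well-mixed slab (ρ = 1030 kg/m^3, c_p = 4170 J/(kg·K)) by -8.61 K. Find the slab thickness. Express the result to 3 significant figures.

Heat input Q = F Δt = -311 × 2.02×10^7 s = -6.29×10^9 J/m².
Required areal heat capacity C = Q / ΔT = 7.30×10^8 J/(m²·K).
Depth D = C / (ρ c_p) = 7.30×10^8 / (1030 × 4170) = 170 m.

170 m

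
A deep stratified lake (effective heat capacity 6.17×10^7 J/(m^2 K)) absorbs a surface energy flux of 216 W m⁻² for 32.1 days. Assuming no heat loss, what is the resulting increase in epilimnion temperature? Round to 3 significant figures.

9.71 K

Areal heat capacity C = 6.17×10^7 J/(m^2 K) (given).
Net heat input Q = F Δt = 216 × (32.1 days × 86400 s/day) = 5.99×10^8 J/m².
ΔT = Q / C = 5.99×10^8 / 6.17×10^7 = 9.71 K.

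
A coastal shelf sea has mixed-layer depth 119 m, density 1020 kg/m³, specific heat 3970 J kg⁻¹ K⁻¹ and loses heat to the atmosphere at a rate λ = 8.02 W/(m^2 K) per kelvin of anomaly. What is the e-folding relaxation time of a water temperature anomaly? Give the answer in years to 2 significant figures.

1.9 years

Areal heat capacity C = ρ c_p D = 1020 × 3970 × 119 = 4.82×10^8 J/(m²·K).
Relaxation time τ = C / λ = 4.82×10^8 / 8.02 = 6.01×10^7 s.
In years: 6.01×10^7 s / (3.156×10^7 s/year) = 1.90 years.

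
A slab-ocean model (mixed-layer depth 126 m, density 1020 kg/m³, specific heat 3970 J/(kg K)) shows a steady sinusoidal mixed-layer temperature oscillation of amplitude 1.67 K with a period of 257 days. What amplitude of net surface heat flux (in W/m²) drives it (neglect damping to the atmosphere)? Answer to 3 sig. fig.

Areal heat capacity C = ρ c_p D = 1020 × 3970 × 126 = 5.10×10^8 J/(m^2 K).
ω = 2π / 2.22×10^7 s = 2.83×10^-7 s⁻¹.
Cω = 5.10×10^8 × 2.83×10^-7 = 144 W/(m²·K).
F₀ = A × Cω = 1.67 × 144 = 241 W/m².

241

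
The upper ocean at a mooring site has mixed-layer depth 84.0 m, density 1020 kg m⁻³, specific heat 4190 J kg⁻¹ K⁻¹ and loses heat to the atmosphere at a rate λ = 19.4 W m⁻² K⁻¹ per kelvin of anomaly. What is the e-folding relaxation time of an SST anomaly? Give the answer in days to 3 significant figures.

Areal heat capacity C = ρ c_p D = 1020 × 4190 × 84.0 = 3.59×10^8 J/(m²·K).
Relaxation time τ = C / λ = 3.59×10^8 / 19.4 = 1.85×10^7 s.
In days: 1.85×10^7 s / (86400 s/day) = 214 days.

214 days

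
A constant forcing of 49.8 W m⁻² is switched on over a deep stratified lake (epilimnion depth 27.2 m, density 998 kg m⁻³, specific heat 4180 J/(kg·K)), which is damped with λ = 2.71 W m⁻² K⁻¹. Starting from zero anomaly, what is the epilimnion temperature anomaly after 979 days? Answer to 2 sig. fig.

16 K

Areal heat capacity C = ρ c_p D = 998 × 4180 × 27.2 = 1.13×10^8 J/(m²·K).
τ = C / λ = 1.13×10^8 / 2.71 = 4.19×10^7 s.
Equilibrium anomaly ΔT_eq = F / λ = 49.8 / 2.71 = 18.4 K.
t = 979 days = 8.46×10^7 s, so t/τ = 2.02.
ΔT(t) = ΔT_eq (1 − e^(−t/τ)) = 18.4 × (1 − e^−2.02) = 15.9 K.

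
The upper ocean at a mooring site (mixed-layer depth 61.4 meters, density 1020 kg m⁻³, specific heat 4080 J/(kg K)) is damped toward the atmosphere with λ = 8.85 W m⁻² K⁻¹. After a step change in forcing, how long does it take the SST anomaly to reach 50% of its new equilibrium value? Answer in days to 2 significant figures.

230 days

Areal heat capacity C = ρ c_p D = 1020 × 4080 × 61.4 = 2.56×10^8 J/(m²·K).
τ = C / λ = 2.56×10^8 / 8.85 = 2.89×10^7 s.
Fraction reached: 1 − e^(−t/τ) = 0.50 ⇒ t = −τ ln(1 − 0.50) = τ × 0.693.
t = 2.00×10^7 s = 232 days.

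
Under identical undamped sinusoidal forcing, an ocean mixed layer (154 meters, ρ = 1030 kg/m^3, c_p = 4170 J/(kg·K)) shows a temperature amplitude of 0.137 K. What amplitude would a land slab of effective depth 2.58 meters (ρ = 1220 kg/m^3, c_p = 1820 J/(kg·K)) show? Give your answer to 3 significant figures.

15.8 K

C_ocean = 6.61×10^8 J/(m²·K); C_land = 5.73×10^6 J/(m²·K).
A ∝ 1/C ⇒ A_land = A_ocean × C_ocean/C_land = 0.137 × 115 = 15.8 K.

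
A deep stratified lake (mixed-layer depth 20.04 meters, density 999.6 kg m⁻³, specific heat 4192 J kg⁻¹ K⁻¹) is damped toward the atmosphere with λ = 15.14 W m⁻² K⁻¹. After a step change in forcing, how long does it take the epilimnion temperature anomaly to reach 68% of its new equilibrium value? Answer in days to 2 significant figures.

73 days

Areal heat capacity C = ρ c_p D = 999.6 × 4192 × 20.04 = 8.40×10^7 J/(m²·K).
τ = C / λ = 8.40×10^7 / 15.14 = 5.55×10^6 s.
Fraction reached: 1 − e^(−t/τ) = 0.68 ⇒ t = −τ ln(1 − 0.68) = τ × 1.14.
t = 6.32×10^6 s = 73.1 days.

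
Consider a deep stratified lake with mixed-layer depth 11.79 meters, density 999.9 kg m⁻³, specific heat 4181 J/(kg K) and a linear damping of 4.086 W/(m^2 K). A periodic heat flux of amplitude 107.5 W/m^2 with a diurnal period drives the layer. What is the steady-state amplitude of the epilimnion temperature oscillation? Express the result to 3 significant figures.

0.0300 K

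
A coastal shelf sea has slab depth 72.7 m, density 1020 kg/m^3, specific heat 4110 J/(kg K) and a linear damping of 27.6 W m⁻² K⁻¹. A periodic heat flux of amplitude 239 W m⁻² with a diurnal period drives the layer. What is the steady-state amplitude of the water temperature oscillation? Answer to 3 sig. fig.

0.0108 K

Areal heat capacity C = ρ c_p D = 1020 × 4110 × 72.7 = 3.05×10^8 J m⁻² K⁻¹.
Angular frequency ω = 2π / T = 2π / 86400 s = 7.27×10^-5 s⁻¹.
√((Cω)² + λ²) = √((22200)² + 27.6²) = 22200 W/(m²·K).
Amplitude A = F₀ / √((Cω)²+λ²) = 239 / 22200 = 0.0108 K.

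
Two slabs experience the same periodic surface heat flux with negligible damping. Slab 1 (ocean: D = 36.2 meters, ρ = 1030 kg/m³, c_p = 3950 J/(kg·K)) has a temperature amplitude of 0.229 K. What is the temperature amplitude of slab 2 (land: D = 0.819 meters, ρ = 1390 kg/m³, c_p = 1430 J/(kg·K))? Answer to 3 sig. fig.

C_ocean = 1.47×10^8 J/(m²·K); C_land = 1.63×10^6 J/(m²·K).
A ∝ 1/C ⇒ A_land = A_ocean × C_ocean/C_land = 0.229 × 90.5 = 20.7 K.

20.7 K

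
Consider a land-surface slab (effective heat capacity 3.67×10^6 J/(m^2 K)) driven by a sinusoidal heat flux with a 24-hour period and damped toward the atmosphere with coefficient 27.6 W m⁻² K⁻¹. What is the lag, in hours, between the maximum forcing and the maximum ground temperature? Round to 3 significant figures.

5.61 hours

Areal heat capacity C = 3.67×10^6 J/(m^2 K) (given).
ω = 2π / 86400 s = 7.27×10^-5 s⁻¹.
Phase lag φ = arctan(Cω/λ) = arctan(267/27.6) = 1.47 rad.
Time lag = φ / ω = 1.47 / 7.27×10^-5 = 20200 s = 5.61 hours.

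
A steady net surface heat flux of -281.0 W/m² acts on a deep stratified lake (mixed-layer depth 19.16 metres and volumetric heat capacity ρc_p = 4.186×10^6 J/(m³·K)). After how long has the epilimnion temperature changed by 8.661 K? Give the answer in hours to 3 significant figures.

Areal heat capacity C = ρc_p × D = 4.186×10^6 × 19.16 = 8.02×10^7 J m⁻² K⁻¹.
Time required: Δt = C ΔT / F = 8.02×10^7 × -8.661 / -281.0 = 2.47×10^6 s.
In hours: 2.47×10^6 s / (3600 s/hour) = 687 hours.

687 hours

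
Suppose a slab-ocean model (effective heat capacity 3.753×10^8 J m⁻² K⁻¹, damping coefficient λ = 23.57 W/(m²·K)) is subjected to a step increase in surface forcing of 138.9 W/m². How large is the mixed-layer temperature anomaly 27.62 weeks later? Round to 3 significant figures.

Areal heat capacity C = 3.753×10^8 J m⁻² K⁻¹ (given).
τ = C / λ = 3.75×10^8 / 23.57 = 1.59×10^7 s.
Equilibrium anomaly ΔT_eq = F / λ = 138.9 / 23.57 = 5.89 K.
t = 27.62 weeks = 1.67×10^7 s, so t/τ = 1.05.
ΔT(t) = ΔT_eq (1 − e^(−t/τ)) = 5.89 × (1 − e^−1.05) = 3.83 K.

3.83 K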